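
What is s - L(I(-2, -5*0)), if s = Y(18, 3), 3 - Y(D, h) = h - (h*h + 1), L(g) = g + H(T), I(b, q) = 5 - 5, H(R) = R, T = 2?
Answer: 8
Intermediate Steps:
I(b, q) = 0
L(g) = 2 + g (L(g) = g + 2 = 2 + g)
Y(D, h) = 4 + h**2 - h (Y(D, h) = 3 - (h - (h*h + 1)) = 3 - (h - (h**2 + 1)) = 3 - (h - (1 + h**2)) = 3 - (h + (-1 - h**2)) = 3 - (-1 + h - h**2) = 3 + (1 + h**2 - h) = 4 + h**2 - h)
s = 10 (s = 4 + 3**2 - 1*3 = 4 + 9 - 3 = 10)
s - L(I(-2, -5*0)) = 10 - (2 + 0) = 10 - 1*2 = 10 - 2 = 8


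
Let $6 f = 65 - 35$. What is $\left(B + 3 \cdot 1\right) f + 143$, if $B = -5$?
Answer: $133$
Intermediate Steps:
$f = 5$ ($f = \frac{65 - 35}{6} = \frac{1}{6} \cdot 30 = 5$)
$\left(B + 3 \cdot 1\right) f + 143 = \left(-5 + 3 \cdot 1\right) 5 + 143 = \left(-5 + 3\right) 5 + 143 = \left(-2\right) 5 + 143 = -10 + 143 = 133$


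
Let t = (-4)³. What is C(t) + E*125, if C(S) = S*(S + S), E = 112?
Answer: 22192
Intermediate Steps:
t = -64
C(S) = 2*S² (C(S) = S*(2*S) = 2*S²)
C(t) + E*125 = 2*(-64)² + 112*125 = 2*4096 + 14000 = 8192 + 14000 = 22192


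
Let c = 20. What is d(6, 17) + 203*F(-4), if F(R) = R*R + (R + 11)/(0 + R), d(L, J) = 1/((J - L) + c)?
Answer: 358705/124 ≈ 2892.8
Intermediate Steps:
d(L, J) = 1/(20 + J - L) (d(L, J) = 1/((J - L) + 20) = 1/(20 + J - L))
F(R) = R² + (11 + R)/R
d(6, 17) + 203*F(-4) = 1/(20 + 17 - 1*6) + 203*((11 - 4 + (-4)³)/(-4)) = 1/(20 + 17 - 6) + 203*(-(11 - 4 - 64)/4) = 1/31 + 203*(-¼*(-57)) = 1/31 + 203*(57/4) = 1/31 + 11571/4 = 358705/124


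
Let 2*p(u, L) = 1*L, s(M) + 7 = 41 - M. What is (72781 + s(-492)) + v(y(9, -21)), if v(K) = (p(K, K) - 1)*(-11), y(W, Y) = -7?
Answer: 146713/2 ≈ 73357.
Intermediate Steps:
s(M) = 34 - M (s(M) = -7 + (41 - M) = 34 - M)
p(u, L) = L/2 (p(u, L) = (1*L)/2 = L/2)
v(K) = 11 - 11*K/2 (v(K) = (K/2 - 1)*(-11) = (-1 + K/2)*(-11) = 11 - 11*K/2)
(72781 + s(-492)) + v(y(9, -21)) = (72781 + (34 - 1*(-492))) + (11 - 11/2*(-7)) = (72781 + (34 + 492)) + (11 + 77/2) = (72781 + 526) + 99/2 = 73307 + 99/2 = 146713/2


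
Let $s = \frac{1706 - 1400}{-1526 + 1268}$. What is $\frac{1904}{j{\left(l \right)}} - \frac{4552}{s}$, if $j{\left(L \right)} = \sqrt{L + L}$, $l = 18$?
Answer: $\frac{70640}{17} \approx 4155.3$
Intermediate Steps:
$j{\left(L \right)} = \sqrt{2} \sqrt{L}$ ($j{\left(L \right)} = \sqrt{2 L} = \sqrt{2} \sqrt{L}$)
$s = - \frac{51}{43}$ ($s = \frac{306}{-258} = 306 \left(- \frac{1}{258}\right) = - \frac{51}{43} \approx -1.186$)
$\frac{1904}{j{\left(l \right)}} - \frac{4552}{s} = \frac{1904}{\sqrt{2} \sqrt{18}} - \frac{4552}{- \frac{51}{43}} = \frac{1904}{\sqrt{2} \cdot 3 \sqrt{2}} - - \frac{195736}{51} = \frac{1904}{6} + \frac{195736}{51} = 1904 \cdot \frac{1}{6} + \frac{195736}{51} = \frac{952}{3} + \frac{195736}{51} = \frac{70640}{17}$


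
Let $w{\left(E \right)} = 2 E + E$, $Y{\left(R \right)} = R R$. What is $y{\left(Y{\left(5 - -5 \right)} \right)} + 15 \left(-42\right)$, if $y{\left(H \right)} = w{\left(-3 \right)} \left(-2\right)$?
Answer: $-612$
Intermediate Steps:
$Y{\left(R \right)} = R^{2}$
$w{\left(E \right)} = 3 E$
$y{\left(H \right)} = 18$ ($y{\left(H \right)} = 3 \left(-3\right) \left(-2\right) = \left(-9\right) \left(-2\right) = 18$)
$y{\left(Y{\left(5 - -5 \right)} \right)} + 15 \left(-42\right) = 18 + 15 \left(-42\right) = 18 - 630 = -612$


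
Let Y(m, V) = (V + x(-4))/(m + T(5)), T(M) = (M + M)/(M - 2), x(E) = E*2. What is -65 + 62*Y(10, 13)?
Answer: -167/4 ≈ -41.750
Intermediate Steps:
x(E) = 2*E
T(M) = 2*M/(-2 + M) (T(M) = (2*M)/(-2 + M) = 2*M/(-2 + M))
Y(m, V) = (-8 + V)/(10/3 + m) (Y(m, V) = (V + 2*(-4))/(m + 2*5/(-2 + 5)) = (V - 8)/(m + 2*5/3) = (-8 + V)/(m + 2*5*(⅓)) = (-8 + V)/(m + 10/3) = (-8 + V)/(10/3 + m))
-65 + 62*Y(10, 13) = -65 + 62*(3*(-8 + 13)/(10 + 3*10)) = -65 + 62*(3*5/(10 + 30)) = -65 + 62*(3*5/40) = -65 + 62*(3*(1/40)*5) = -65 + 62*(3/8) = -65 + 93/4 = -167/4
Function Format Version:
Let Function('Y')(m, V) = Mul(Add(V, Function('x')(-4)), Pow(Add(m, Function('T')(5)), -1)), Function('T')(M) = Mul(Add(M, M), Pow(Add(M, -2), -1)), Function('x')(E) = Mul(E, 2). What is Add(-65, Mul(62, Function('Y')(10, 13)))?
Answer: Rational(-167, 4) ≈ -41.750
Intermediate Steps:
Function('x')(E) = Mul(2, E)
Function('T')(M) = Mul(2, M, Pow(Add(-2, M), -1)) (Function('T')(M) = Mul(Mul(2, M), Pow(Add(-2, M), -1)) = Mul(2, M, Pow(Add(-2, M), -1)))
Function('Y')(m, V) = Mul(Pow(Add(Rational(10, 3), m), -1), Add(-8, V)) (Function('Y')(m, V) = Mul(Add(V, Mul(2, -4)), Pow(Add(m, Mul(2, 5, Pow(Add(-2, 5), -1))), -1)) = Mul(Add(V, -8), Pow(Add(m, Mul(2, 5, Pow(3, -1))), -1)) = Mul(Add(-8, V), Pow(Add(m, Mul(2, 5, Rational(1, 3))), -1)) = Mul(Add(-8, V), Pow(Add(m, Rational(10, 3)), -1)) = Mul(Add(-8, V), Pow(Add(Rational(10, 3), m), -1)) = Mul(Pow(Add(Rational(10, 3), m), -1), Add(-8, V)))
Add(-65, Mul(62, Function('Y')(10, 13))) = Add(-65, Mul(62, Mul(3, Pow(Add(10, Mul(3, 10)), -1), Add(-8, 13)))) = Add(-65, Mul(62, Mul(3, Pow(Add(10, 30), -1), 5))) = Add(-65, Mul(62, Mul(3, Pow(40, -1), 5))) = Add(-65, Mul(62, Mul(3, Rational(1, 40), 5))) = Add(-65, Mul(62, Rational(3, 8))) = Add(-65, Rational(93, 4)) = Rational(-167, 4)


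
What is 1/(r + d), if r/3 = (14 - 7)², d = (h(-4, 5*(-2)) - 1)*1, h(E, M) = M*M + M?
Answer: 1/236 ≈ 0.0042373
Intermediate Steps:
h(E, M) = M + M² (h(E, M) = M² + M = M + M²)
d = 89 (d = ((5*(-2))*(1 + 5*(-2)) - 1)*1 = (-10*(1 - 10) - 1)*1 = (-10*(-9) - 1)*1 = (90 - 1)*1 = 89*1 = 89)
r = 147 (r = 3*(14 - 7)² = 3*7² = 3*49 = 147)
1/(r + d) = 1/(147 + 89) = 1/236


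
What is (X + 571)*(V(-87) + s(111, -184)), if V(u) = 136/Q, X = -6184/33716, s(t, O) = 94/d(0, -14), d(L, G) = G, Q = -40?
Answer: -1703240202/295015 ≈ -5773.4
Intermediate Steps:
s(t, O) = -47/7 (s(t, O) = 94/(-14) = 94*(-1/14) = -47/7)
X = -1546/8429 (X = -6184*1/33716 = -1546/8429 ≈ -0.18341)
V(u) = -17/5 (V(u) = 136/(-40) = 136*(-1/40) = -17/5)
(X + 571)*(V(-87) + s(111, -184)) = (-1546/8429 + 571)*(-17/5 - 47/7) = (4811413/8429)*(-354/35) = -1703240202/295015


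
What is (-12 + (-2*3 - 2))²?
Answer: 400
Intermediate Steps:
(-12 + (-2*3 - 2))² = (-12 + (-6 - 2))² = (-12 - 8)² = (-20)² = 400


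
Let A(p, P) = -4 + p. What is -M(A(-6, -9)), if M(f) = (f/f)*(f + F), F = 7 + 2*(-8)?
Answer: 19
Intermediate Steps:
F = -9 (F = 7 - 16 = -9)
M(f) = -9 + f (M(f) = (f/f)*(f - 9) = 1*(-9 + f) = -9 + f)
-M(A(-6, -9)) = -(-9 + (-4 - 6)) = -(-9 - 10) = -1*(-19) = 19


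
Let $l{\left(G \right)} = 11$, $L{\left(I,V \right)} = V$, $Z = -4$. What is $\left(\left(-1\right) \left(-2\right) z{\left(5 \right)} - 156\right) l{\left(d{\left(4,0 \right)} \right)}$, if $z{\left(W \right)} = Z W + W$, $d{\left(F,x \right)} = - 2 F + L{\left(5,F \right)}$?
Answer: $-2046$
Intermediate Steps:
$d{\left(F,x \right)} = - F$ ($d{\left(F,x \right)} = - 2 F + F = - F$)
$z{\left(W \right)} = - 3 W$ ($z{\left(W \right)} = - 4 W + W = - 3 W$)
$\left(\left(-1\right) \left(-2\right) z{\left(5 \right)} - 156\right) l{\left(d{\left(4,0 \right)} \right)} = \left(\left(-1\right) \left(-2\right) \left(\left(-3\right) 5\right) - 156\right) 11 = \left(2 \left(-15\right) - 156\right) 11 = \left(-30 - 156\right) 11 = \left(-186\right) 11 = -2046$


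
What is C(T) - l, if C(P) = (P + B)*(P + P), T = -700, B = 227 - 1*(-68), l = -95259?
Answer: 662259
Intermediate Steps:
B = 295 (B = 227 + 68 = 295)
C(P) = 2*P*(295 + P) (C(P) = (P + 295)*(P + P) = (295 + P)*(2*P) = 2*P*(295 + P))
C(T) - l = 2*(-700)*(295 - 700) - 1*(-95259) = 2*(-700)*(-405) + 95259 = 567000 + 95259 = 662259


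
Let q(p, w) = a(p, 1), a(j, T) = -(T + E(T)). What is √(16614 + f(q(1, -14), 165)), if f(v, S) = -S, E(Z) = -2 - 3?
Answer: √16449 ≈ 128.25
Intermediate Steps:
E(Z) = -5
a(j, T) = 5 - T (a(j, T) = -(T - 5) = -(-5 + T) = 5 - T)
q(p, w) = 4 (q(p, w) = 5 - 1*1 = 5 - 1 = 4)
√(16614 + f(q(1, -14), 165)) = √(16614 - 1*165) = √(16614 - 165) = √16449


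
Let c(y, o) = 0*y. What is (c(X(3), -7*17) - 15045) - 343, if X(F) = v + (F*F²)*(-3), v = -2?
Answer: -15388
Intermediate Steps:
X(F) = -2 - 3*F³ (X(F) = -2 + (F*F²)*(-3) = -2 + F³*(-3) = -2 - 3*F³)
c(y, o) = 0
(c(X(3), -7*17) - 15045) - 343 = (0 - 15045) - 343 = -15045 - 343 = -15388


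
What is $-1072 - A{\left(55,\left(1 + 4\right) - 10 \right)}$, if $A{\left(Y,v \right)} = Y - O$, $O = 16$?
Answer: $-1111$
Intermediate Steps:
$A{\left(Y,v \right)} = -16 + Y$ ($A{\left(Y,v \right)} = Y - 16 = -16 + Y$)
$-1072 - A{\left(55,\left(1 + 4\right) - 10 \right)} = -1072 - \left(-16 + 55\right) = -1072 - 39 = -1111$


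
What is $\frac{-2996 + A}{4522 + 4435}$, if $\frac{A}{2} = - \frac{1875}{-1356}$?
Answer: $- \frac{676471}{2024282} \approx -0.33418$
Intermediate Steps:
$A = \frac{625}{226}$ ($A = 2 \left(- \frac{1875}{-1356}\right) = 2 \left(\left(-1875\right) \left(- \frac{1}{1356}\right)\right) = 2 \cdot \frac{625}{452} = \frac{625}{226} \approx 2.7655$)
$\frac{-2996 + A}{4522 + 4435} = \frac{-2996 + \frac{625}{226}}{4522 + 4435} = - \frac{676471}{226 \cdot 8957} = \left(- \frac{676471}{226}\right) \frac{1}{8957} = - \frac{676471}{2024282}$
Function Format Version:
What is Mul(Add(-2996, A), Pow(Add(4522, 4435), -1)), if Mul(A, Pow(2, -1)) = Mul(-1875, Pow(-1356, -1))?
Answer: Rational(-676471, 2024282) ≈ -0.33418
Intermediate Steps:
A = Rational(625, 226) (A = Mul(2, Mul(-1875, Pow(-1356, -1))) = Mul(2, Mul(-1875, Rational(-1, 1356))) = Mul(2, Rational(625, 452)) = Rational(625, 226) ≈ 2.7655)
Mul(Add(-2996, A), Pow(Add(4522, 4435), -1)) = Mul(Add(-2996, Rational(625, 226)), Pow(Add(4522, 4435), -1)) = Mul(Rational(-676471, 226), Pow(8957, -1)) = Mul(Rational(-676471, 226), Rational(1, 8957)) = Rational(-676471, 2024282)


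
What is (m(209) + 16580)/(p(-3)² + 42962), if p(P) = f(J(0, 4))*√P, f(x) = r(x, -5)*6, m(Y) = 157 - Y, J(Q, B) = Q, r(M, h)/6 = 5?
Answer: -8264/27119 ≈ -0.30473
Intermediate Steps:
r(M, h) = 30 (r(M, h) = 6*5 = 30)
f(x) = 180 (f(x) = 30*6 = 180)
p(P) = 180*√P
(m(209) + 16580)/(p(-3)² + 42962) = ((157 - 1*209) + 16580)/((180*√(-3))² + 42962) = ((157 - 209) + 16580)/((180*(I*√3))² + 42962) = (-52 + 16580)/((180*I*√3)² + 42962) = 16528/(-97200 + 42962) = 16528/(-54238) = 16528*(-1/54238) = -8264/27119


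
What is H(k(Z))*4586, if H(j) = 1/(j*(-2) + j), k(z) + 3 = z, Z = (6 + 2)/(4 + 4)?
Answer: 2293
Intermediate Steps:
Z = 1 (Z = 8/8 = 8*(⅛) = 1)
k(z) = -3 + z
H(j) = -1/j (H(j) = 1/(-2*j + j) = 1/(-j) = -1/j)
H(k(Z))*4586 = -1/(-3 + 1)*4586 = -1/(-2)*4586 = -1*(-½)*4586 = (½)*4586 = 2293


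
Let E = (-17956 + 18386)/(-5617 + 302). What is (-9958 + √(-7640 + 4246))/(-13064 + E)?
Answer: 5292677/6943559 - 1063*I*√3394/13887118 ≈ 0.76224 - 0.0044594*I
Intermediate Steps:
E = -86/1063 (E = 430/(-5315) = 430*(-1/5315) = -86/1063 ≈ -0.080903)
(-9958 + √(-7640 + 4246))/(-13064 + E) = (-9958 + √(-7640 + 4246))/(-13064 - 86/1063) = (-9958 + √(-3394))/(-13887118/1063) = (-9958 + I*√3394)*(-1063/13887118) = 5292677/6943559 - 1063*I*√3394/13887118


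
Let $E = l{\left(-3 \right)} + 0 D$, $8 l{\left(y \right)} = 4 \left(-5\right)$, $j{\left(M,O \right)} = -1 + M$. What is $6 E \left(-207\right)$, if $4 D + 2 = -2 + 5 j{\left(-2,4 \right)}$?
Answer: $3105$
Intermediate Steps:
$l{\left(y \right)} = - \frac{5}{2}$ ($l{\left(y \right)} = \frac{4 \left(-5\right)}{8} = \frac{1}{8} \left(-20\right) = - \frac{5}{2}$)
$D = - \frac{19}{4}$ ($D = - \frac{1}{2} + \frac{-2 + 5 \left(-1 - 2\right)}{4} = - \frac{1}{2} + \frac{-2 + 5 \left(-3\right)}{4} = - \frac{1}{2} + \frac{-2 - 15}{4} = - \frac{1}{2} + \frac{1}{4} \left(-17\right) = - \frac{1}{2} - \frac{17}{4} = - \frac{19}{4} \approx -4.75$)
$E = - \frac{5}{2}$ ($E = - \frac{5}{2} + 0 \left(- \frac{19}{4}\right) = - \frac{5}{2} + 0 = - \frac{5}{2} \approx -2.5$)
$6 E \left(-207\right) = 6 \left(- \frac{5}{2}\right) \left(-207\right) = \left(-15\right) \left(-207\right) = 3105$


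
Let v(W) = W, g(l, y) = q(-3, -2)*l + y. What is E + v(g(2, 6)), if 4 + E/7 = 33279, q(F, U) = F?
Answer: 232925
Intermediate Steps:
g(l, y) = y - 3*l (g(l, y) = -3*l + y = y - 3*l)
E = 232925 (E = -28 + 7*33279 = -28 + 232953 = 232925)
E + v(g(2, 6)) = 232925 + (6 - 3*2) = 232925 + (6 - 6) = 232925 + 0 = 232925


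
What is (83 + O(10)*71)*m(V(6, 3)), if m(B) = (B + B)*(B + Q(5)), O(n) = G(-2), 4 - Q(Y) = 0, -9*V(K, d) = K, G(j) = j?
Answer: 2360/9 ≈ 262.22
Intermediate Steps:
V(K, d) = -K/9
Q(Y) = 4 (Q(Y) = 4 - 1*0 = 4 + 0 = 4)
O(n) = -2
m(B) = 2*B*(4 + B) (m(B) = (B + B)*(B + 4) = (2*B)*(4 + B) = 2*B*(4 + B))
(83 + O(10)*71)*m(V(6, 3)) = (83 - 2*71)*(2*(-⅑*6)*(4 - ⅑*6)) = (83 - 142)*(2*(-⅔)*(4 - ⅔)) = -118*(-2)*10/(3*3) = -59*(-40/9) = 2360/9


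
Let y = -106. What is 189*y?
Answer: -20034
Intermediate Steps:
189*y = 189*(-106) = -20034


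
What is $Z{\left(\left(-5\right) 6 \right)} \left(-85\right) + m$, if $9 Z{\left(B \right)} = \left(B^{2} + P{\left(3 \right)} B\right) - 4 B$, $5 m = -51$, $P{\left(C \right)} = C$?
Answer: $- \frac{131903}{15} \approx -8793.5$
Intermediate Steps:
$m = - \frac{51}{5}$ ($m = \frac{1}{5} \left(-51\right) = - \frac{51}{5} \approx -10.2$)
$Z{\left(B \right)} = - \frac{B}{9} + \frac{B^{2}}{9}$ ($Z{\left(B \right)} = \frac{\left(B^{2} + 3 B\right) - 4 B}{9} = \frac{B^{2} - B}{9} = - \frac{B}{9} + \frac{B^{2}}{9}$)
$Z{\left(\left(-5\right) 6 \right)} \left(-85\right) + m = \frac{\left(-5\right) 6 \left(-1 - 30\right)}{9} \left(-85\right) - \frac{51}{5} = \frac{1}{9} \left(-30\right) \left(-1 - 30\right) \left(-85\right) - \frac{51}{5} = \frac{1}{9} \left(-30\right) \left(-31\right) \left(-85\right) - \frac{51}{5} = \frac{310}{3} \left(-85\right) - \frac{51}{5} = - \frac{26350}{3} - \frac{51}{5} = - \frac{131903}{15}$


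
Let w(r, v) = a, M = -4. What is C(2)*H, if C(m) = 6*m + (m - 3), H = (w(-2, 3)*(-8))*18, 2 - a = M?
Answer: -9504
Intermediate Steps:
a = 6 (a = 2 - 1*(-4) = 2 + 4 = 6)
w(r, v) = 6
H = -864 (H = (6*(-8))*18 = -48*18 = -864)
C(m) = -3 + 7*m (C(m) = 6*m + (-3 + m) = -3 + 7*m)
C(2)*H = (-3 + 7*2)*(-864) = (-3 + 14)*(-864) = 11*(-864) = -9504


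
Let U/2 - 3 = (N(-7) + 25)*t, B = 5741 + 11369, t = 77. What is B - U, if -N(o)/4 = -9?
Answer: 7710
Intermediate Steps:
N(o) = 36 (N(o) = -4*(-9) = 36)
B = 17110
U = 9400 (U = 6 + 2*((36 + 25)*77) = 6 + 2*(61*77) = 6 + 2*4697 = 6 + 9394 = 9400)
B - U = 17110 - 1*9400 = 17110 - 9400 = 7710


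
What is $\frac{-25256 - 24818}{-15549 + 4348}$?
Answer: $\frac{50074}{11201} \approx 4.4705$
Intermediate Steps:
$\frac{-25256 - 24818}{-15549 + 4348} = - \frac{50074}{-11201} = \left(-50074\right) \left(- \frac{1}{11201}\right) = \frac{50074}{11201}$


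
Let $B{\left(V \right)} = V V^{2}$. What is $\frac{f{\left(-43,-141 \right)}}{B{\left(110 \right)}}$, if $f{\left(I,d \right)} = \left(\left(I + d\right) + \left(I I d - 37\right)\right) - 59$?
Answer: $- \frac{260989}{1331000} \approx -0.19608$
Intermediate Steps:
$B{\left(V \right)} = V^{3}$
$f{\left(I,d \right)} = -96 + I + d + d I^{2}$ ($f{\left(I,d \right)} = \left(\left(I + d\right) + \left(I^{2} d - 37\right)\right) - 59 = \left(\left(I + d\right) + \left(d I^{2} - 37\right)\right) - 59 = \left(\left(I + d\right) + \left(-37 + d I^{2}\right)\right) - 59 = \left(-37 + I + d + d I^{2}\right) - 59 = -96 + I + d + d I^{2}$)
$\frac{f{\left(-43,-141 \right)}}{B{\left(110 \right)}} = \frac{-96 - 43 - 141 - 141 \left(-43\right)^{2}}{110^{3}} = \frac{-96 - 43 - 141 - 260709}{1331000} = \left(-96 - 43 - 141 - 260709\right) \frac{1}{1331000} = \left(-260989\right) \frac{1}{1331000} = - \frac{260989}{1331000}$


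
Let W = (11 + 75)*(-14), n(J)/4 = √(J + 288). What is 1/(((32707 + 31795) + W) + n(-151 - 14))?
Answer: 31649/2003317418 - √123/1001658709 ≈ 1.5787e-5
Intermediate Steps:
n(J) = 4*√(288 + J) (n(J) = 4*√(J + 288) = 4*√(288 + J))
W = -1204 (W = 86*(-14) = -1204)
1/(((32707 + 31795) + W) + n(-151 - 14)) = 1/(((32707 + 31795) - 1204) + 4*√(288 + (-151 - 14))) = 1/((64502 - 1204) + 4*√(288 - 165)) = 1/(63298 + 4*√123)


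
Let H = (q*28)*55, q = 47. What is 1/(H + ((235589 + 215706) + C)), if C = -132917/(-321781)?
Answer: 321781/168508798092 ≈ 1.9096e-6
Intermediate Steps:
C = 132917/321781 (C = -132917*(-1/321781) = 132917/321781 ≈ 0.41307)
H = 72380 (H = (47*28)*55 = 1316*55 = 72380)
1/(H + ((235589 + 215706) + C)) = 1/(72380 + ((235589 + 215706) + 132917/321781)) = 1/(72380 + (451295 + 132917/321781)) = 1/(72380 + 145218289312/321781) = 1/(168508798092/321781) = 321781/168508798092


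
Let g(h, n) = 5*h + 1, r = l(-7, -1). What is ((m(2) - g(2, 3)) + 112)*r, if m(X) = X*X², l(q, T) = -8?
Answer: -872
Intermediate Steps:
r = -8
m(X) = X³
g(h, n) = 1 + 5*h
((m(2) - g(2, 3)) + 112)*r = ((2³ - (1 + 5*2)) + 112)*(-8) = ((8 - (1 + 10)) + 112)*(-8) = ((8 - 1*11) + 112)*(-8) = ((8 - 11) + 112)*(-8) = (-3 + 112)*(-8) = 109*(-8) = -872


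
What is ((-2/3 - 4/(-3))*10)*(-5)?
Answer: -100/3 ≈ -33.333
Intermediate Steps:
((-2/3 - 4/(-3))*10)*(-5) = ((-2*⅓ - 4*(-⅓))*10)*(-5) = ((-⅔ + 4/3)*10)*(-5) = ((⅔)*10)*(-5) = (20/3)*(-5) = -100/3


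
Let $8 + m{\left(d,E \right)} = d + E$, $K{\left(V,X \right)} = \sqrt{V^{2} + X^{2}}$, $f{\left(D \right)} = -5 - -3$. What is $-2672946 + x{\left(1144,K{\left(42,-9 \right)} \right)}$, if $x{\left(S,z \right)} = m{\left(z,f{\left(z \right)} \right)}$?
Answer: $-2672956 + 3 \sqrt{205} \approx -2.6729 \cdot 10^{6}$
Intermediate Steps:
$f{\left(D \right)} = -2$ ($f{\left(D \right)} = -5 + 3 = -2$)
$m{\left(d,E \right)} = -8 + E + d$ ($m{\left(d,E \right)} = -8 + \left(d + E\right) = -8 + \left(E + d\right) = -8 + E + d$)
$x{\left(S,z \right)} = -10 + z$ ($x{\left(S,z \right)} = -8 - 2 + z = -10 + z$)
$-2672946 + x{\left(1144,K{\left(42,-9 \right)} \right)} = -2672946 - \left(10 - \sqrt{42^{2} + \left(-9\right)^{2}}\right) = -2672946 - \left(10 - \sqrt{1764 + 81}\right) = -2672946 - \left(10 - \sqrt{1845}\right) = -2672946 - \left(10 - 3 \sqrt{205}\right) = -2672956 + 3 \sqrt{205}$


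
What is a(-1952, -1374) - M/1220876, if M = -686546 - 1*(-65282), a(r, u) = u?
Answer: -419215590/305219 ≈ -1373.5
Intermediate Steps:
M = -621264 (M = -686546 + 65282 = -621264)
a(-1952, -1374) - M/1220876 = -1374 - (-621264)/1220876 = -1374 - 1*(-155316/305219) = -1374 + 155316/305219 = -419215590/305219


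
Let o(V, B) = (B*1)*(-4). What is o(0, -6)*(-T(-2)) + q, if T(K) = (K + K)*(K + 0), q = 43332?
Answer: 43140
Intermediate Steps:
T(K) = 2*K**2 (T(K) = (2*K)*K = 2*K**2)
o(V, B) = -4*B (o(V, B) = B*(-4) = -4*B)
o(0, -6)*(-T(-2)) + q = (-4*(-6))*(-2*(-2)**2) + 43332 = 24*(-2*4) + 43332 = 24*(-1*8) + 43332 = 24*(-8) + 43332 = -192 + 43332 = 43140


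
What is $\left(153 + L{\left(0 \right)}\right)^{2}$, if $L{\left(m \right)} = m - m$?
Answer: $23409$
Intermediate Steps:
$L{\left(m \right)} = 0$
$\left(153 + L{\left(0 \right)}\right)^{2} = \left(153 + 0\right)^{2} = 153^{2} = 23409$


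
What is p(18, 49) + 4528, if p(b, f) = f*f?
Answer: 6929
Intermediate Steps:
p(b, f) = f²
p(18, 49) + 4528 = 49² + 4528 = 2401 + 4528 = 6929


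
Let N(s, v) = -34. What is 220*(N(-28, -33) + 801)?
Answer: 168740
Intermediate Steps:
220*(N(-28, -33) + 801) = 220*(-34 + 801) = 220*767 = 168740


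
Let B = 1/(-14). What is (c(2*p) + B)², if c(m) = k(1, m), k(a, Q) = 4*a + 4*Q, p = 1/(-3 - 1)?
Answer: 729/196 ≈ 3.7194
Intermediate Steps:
p = -¼ (p = 1/(-4) = -¼ ≈ -0.25000)
k(a, Q) = 4*Q + 4*a
c(m) = 4 + 4*m (c(m) = 4*m + 4*1 = 4*m + 4 = 4 + 4*m)
B = -1/14 ≈ -0.071429
(c(2*p) + B)² = ((4 + 4*(2*(-¼))) - 1/14)² = ((4 + 4*(-½)) - 1/14)² = ((4 - 2) - 1/14)² = (2 - 1/14)² = (27/14)² = 729/196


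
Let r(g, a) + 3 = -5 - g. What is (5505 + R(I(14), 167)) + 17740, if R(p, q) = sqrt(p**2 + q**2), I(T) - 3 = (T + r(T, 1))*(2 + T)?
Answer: 23245 + sqrt(43514) ≈ 23454.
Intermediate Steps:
r(g, a) = -8 - g (r(g, a) = -3 + (-5 - g) = -8 - g)
I(T) = -13 - 8*T (I(T) = 3 + (T + (-8 - T))*(2 + T) = 3 - 8*(2 + T) = 3 + (-16 - 8*T) = -13 - 8*T)
(5505 + R(I(14), 167)) + 17740 = (5505 + sqrt((-13 - 8*14)**2 + 167**2)) + 17740 = (5505 + sqrt((-13 - 112)**2 + 27889)) + 17740 = (5505 + sqrt((-125)**2 + 27889)) + 17740 = (5505 + sqrt(15625 + 27889)) + 17740 = (5505 + sqrt(43514)) + 17740 = 23245 + sqrt(43514)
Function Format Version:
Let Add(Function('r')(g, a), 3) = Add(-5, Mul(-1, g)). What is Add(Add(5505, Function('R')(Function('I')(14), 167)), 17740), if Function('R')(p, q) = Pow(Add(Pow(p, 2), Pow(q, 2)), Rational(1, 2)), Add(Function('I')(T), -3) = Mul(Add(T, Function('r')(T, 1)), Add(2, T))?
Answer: Add(23245, Pow(43514, Rational(1, 2))) ≈ 23454.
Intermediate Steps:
Function('r')(g, a) = Add(-8, Mul(-1, g)) (Function('r')(g, a) = Add(-3, Add(-5, Mul(-1, g))) = Add(-8, Mul(-1, g)))
Function('I')(T) = Add(-13, Mul(-8, T)) (Function('I')(T) = Add(3, Mul(Add(T, Add(-8, Mul(-1, T))), Add(2, T))) = Add(3, Mul(-8, Add(2, T))) = Add(3, Add(-16, Mul(-8, T))) = Add(-13, Mul(-8, T)))
Add(Add(5505, Function('R')(Function('I')(14), 167)), 17740) = Add(Add(5505, Pow(Add(Pow(Add(-13, Mul(-8, 14)), 2), Pow(167, 2)), Rational(1, 2))), 17740) = Add(Add(5505, Pow(Add(Pow(Add(-13, -112), 2), 27889), Rational(1, 2))), 17740) = Add(Add(5505, Pow(Add(Pow(-125, 2), 27889), Rational(1, 2))), 17740) = Add(Add(5505, Pow(Add(15625, 27889), Rational(1, 2))), 17740) = Add(Add(5505, Pow(43514, Rational(1, 2))), 17740) = Add(23245, Pow(43514, Rational(1, 2)))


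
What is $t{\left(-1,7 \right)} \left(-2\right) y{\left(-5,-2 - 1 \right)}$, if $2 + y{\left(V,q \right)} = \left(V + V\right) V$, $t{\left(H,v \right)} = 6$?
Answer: $-576$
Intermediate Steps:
$y{\left(V,q \right)} = -2 + 2 V^{2}$ ($y{\left(V,q \right)} = -2 + \left(V + V\right) V = -2 + 2 V V = -2 + 2 V^{2}$)
$t{\left(-1,7 \right)} \left(-2\right) y{\left(-5,-2 - 1 \right)} = 6 \left(-2\right) \left(-2 + 2 \left(-5\right)^{2}\right) = - 12 \left(-2 + 2 \cdot 25\right) = - 12 \left(-2 + 50\right) = \left(-12\right) 48 = -576$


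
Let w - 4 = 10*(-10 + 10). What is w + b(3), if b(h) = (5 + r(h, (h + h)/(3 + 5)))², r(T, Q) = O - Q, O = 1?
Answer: 505/16 ≈ 31.563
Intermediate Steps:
w = 4 (w = 4 + 10*(-10 + 10) = 4 + 10*0 = 4 + 0 = 4)
r(T, Q) = 1 - Q
b(h) = (6 - h/4)² (b(h) = (5 + (1 - (h + h)/(3 + 5)))² = (5 + (1 - 2*h/8))² = (5 + (1 - h/4))² = (6 - h/4)²)
w + b(3) = 4 + (-24 + 3)²/16 = 4 + (1/16)*(-21)² = 4 + (1/16)*441 = 4 + 441/16 = 505/16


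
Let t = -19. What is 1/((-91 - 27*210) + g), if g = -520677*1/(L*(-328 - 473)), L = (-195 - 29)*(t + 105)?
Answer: -1714496/9877269309 ≈ -0.00017358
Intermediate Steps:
L = -19264 (L = (-195 - 29)*(-19 + 105) = -224*86 = -19264)
g = -57853/1714496 (g = -520677*(-1/(19264*(-328 - 473))) = -520677/((-801*(-19264))) = -520677/15430464 = -520677*1/15430464 = -57853/1714496 ≈ -0.033743)
1/((-91 - 27*210) + g) = 1/((-91 - 27*210) - 57853/1714496) = 1/((-91 - 5670) - 57853/1714496) = 1/(-5761 - 57853/1714496) = 1/(-9877269309/1714496) = -1714496/9877269309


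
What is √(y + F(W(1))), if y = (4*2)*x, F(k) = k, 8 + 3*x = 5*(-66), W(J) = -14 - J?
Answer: I*√8247/3 ≈ 30.271*I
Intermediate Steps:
x = -338/3 (x = -8/3 + (5*(-66))/3 = -8/3 + (⅓)*(-330) = -8/3 - 110 = -338/3 ≈ -112.67)
y = -2704/3 (y = (4*2)*(-338/3) = 8*(-338/3) = -2704/3 ≈ -901.33)
√(y + F(W(1))) = √(-2704/3 + (-14 - 1*1)) = √(-2704/3 + (-14 - 1)) = √(-2704/3 - 15) = √(-2749/3) = I*√8247/3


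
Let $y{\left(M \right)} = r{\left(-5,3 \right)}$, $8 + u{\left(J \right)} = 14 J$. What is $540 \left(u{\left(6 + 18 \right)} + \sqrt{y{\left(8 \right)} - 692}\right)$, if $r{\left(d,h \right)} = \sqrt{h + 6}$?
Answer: $177120 + 540 i \sqrt{689} \approx 1.7712 \cdot 10^{5} + 14174.0 i$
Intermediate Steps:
$r{\left(d,h \right)} = \sqrt{6 + h}$
$u{\left(J \right)} = -8 + 14 J$
$y{\left(M \right)} = 3$ ($y{\left(M \right)} = \sqrt{6 + 3} = \sqrt{9} = 3$)
$540 \left(u{\left(6 + 18 \right)} + \sqrt{y{\left(8 \right)} - 692}\right) = 540 \left(\left(-8 + 14 \left(6 + 18\right)\right) + \sqrt{3 - 692}\right) = 540 \left(\left(-8 + 14 \cdot 24\right) + \sqrt{-689}\right) = 540 \left(\left(-8 + 336\right) + i \sqrt{689}\right) = 540 \left(328 + i \sqrt{689}\right) = 177120 + 540 i \sqrt{689}$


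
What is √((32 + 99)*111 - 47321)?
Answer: 2*I*√8195 ≈ 181.05*I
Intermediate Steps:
√((32 + 99)*111 - 47321) = √(131*111 - 47321) = √(14541 - 47321) = √(-32780) = 2*I*√8195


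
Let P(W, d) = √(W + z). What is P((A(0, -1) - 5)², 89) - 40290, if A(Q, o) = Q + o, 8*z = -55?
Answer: -40290 + √466/4 ≈ -40285.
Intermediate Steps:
z = -55/8 (z = (⅛)*(-55) = -55/8 ≈ -6.8750)
P(W, d) = √(-55/8 + W) (P(W, d) = √(W - 55/8) = √(-55/8 + W))
P((A(0, -1) - 5)², 89) - 40290 = √(-110 + 16*((0 - 1) - 5)²)/4 - 40290 = √(-110 + 16*(-1 - 5)²)/4 - 40290 = √(-110 + 16*(-6)²)/4 - 40290 = √(-110 + 16*36)/4 - 40290 = √(-110 + 576)/4 - 40290 = √466/4 - 40290 = -40290 + √466/4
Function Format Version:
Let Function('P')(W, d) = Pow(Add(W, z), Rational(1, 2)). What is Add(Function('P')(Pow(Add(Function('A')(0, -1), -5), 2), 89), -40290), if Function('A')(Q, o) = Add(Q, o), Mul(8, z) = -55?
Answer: Add(-40290, Mul(Rational(1, 4), Pow(466, Rational(1, 2)))) ≈ -40285.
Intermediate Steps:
z = Rational(-55, 8) (z = Mul(Rational(1, 8), -55) = Rational(-55, 8) ≈ -6.8750)
Function('P')(W, d) = Pow(Add(Rational(-55, 8), W), Rational(1, 2)) (Function('P')(W, d) = Pow(Add(W, Rational(-55, 8)), Rational(1, 2)) = Pow(Add(Rational(-55, 8), W), Rational(1, 2)))
Add(Function('P')(Pow(Add(Function('A')(0, -1), -5), 2), 89), -40290) = Add(Mul(Rational(1, 4), Pow(Add(-110, Mul(16, Pow(Add(Add(0, -1), -5), 2))), Rational(1, 2))), -40290) = Add(Mul(Rational(1, 4), Pow(Add(-110, Mul(16, Pow(Add(-1, -5), 2))), Rational(1, 2))), -40290) = Add(Mul(Rational(1, 4), Pow(Add(-110, Mul(16, Pow(-6, 2))), Rational(1, 2))), -40290) = Add(Mul(Rational(1, 4), Pow(Add(-110, Mul(16, 36)), Rational(1, 2))), -40290) = Add(Mul(Rational(1, 4), Pow(Add(-110, 576), Rational(1, 2))), -40290) = Add(Mul(Rational(1, 4), Pow(466, Rational(1, 2))), -40290) = Add(-40290, Mul(Rational(1, 4), Pow(466, Rational(1, 2))))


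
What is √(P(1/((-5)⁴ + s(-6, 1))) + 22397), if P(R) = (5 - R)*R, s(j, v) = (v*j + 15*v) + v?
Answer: √9031033499/635 ≈ 149.66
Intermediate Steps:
s(j, v) = 16*v + j*v (s(j, v) = (j*v + 15*v) + v = (15*v + j*v) + v = 16*v + j*v)
P(R) = R*(5 - R)
√(P(1/((-5)⁴ + s(-6, 1))) + 22397) = √((5 - 1/((-5)⁴ + 1*(16 - 6)))/((-5)⁴ + 1*(16 - 6)) + 22397) = √((5 - 1/(625 + 1*10))/(625 + 1*10) + 22397) = √((5 - 1/(625 + 10))/(625 + 10) + 22397) = √((5 - 1/635)/635 + 22397) = √((1/635)*(3174/635) + 22397) = √(3174/403225 + 22397) = √(9031033499/403225) = √9031033499/635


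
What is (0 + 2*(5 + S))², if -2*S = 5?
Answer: 25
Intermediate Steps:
S = -5/2 (S = -½*5 = -5/2 ≈ -2.5000)
(0 + 2*(5 + S))² = (0 + 2*(5 - 5/2))² = (0 + 2*(5/2))² = (0 + 5)² = 5² = 25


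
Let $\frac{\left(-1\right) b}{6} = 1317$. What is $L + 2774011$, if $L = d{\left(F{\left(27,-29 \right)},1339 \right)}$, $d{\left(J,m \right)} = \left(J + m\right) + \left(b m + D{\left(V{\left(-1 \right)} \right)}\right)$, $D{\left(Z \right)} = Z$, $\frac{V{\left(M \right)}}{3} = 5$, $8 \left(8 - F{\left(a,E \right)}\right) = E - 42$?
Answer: $- \frac{62443169}{8} \approx -7.8054 \cdot 10^{6}$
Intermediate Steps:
$F{\left(a,E \right)} = \frac{53}{4} - \frac{E}{8}$ ($F{\left(a,E \right)} = 8 - \frac{E - 42}{8} = 8 - \frac{-42 + E}{8} = 8 - \left(- \frac{21}{4} + \frac{E}{8}\right) = \frac{53}{4} - \frac{E}{8}$)
$V{\left(M \right)} = 15$ ($V{\left(M \right)} = 3 \cdot 5 = 15$)
$b = -7902$ ($b = \left(-6\right) 1317 = -7902$)
$d{\left(J,m \right)} = 15 + J - 7901 m$ ($d{\left(J,m \right)} = \left(J + m\right) - \left(-15 + 7902 m\right) = 15 + J - 7901 m$)
$L = - \frac{84635257}{8}$ ($L = 15 + \left(\frac{53}{4} - - \frac{29}{8}\right) - 10579439 = 15 + \left(\frac{53}{4} + \frac{29}{8}\right) - 10579439 = 15 + \frac{135}{8} - 10579439 = - \frac{84635257}{8} \approx -1.0579 \cdot 10^{7}$)
$L + 2774011 = - \frac{84635257}{8} + 2774011 = - \frac{62443169}{8}$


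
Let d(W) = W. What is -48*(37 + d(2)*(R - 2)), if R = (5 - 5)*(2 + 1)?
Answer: -1584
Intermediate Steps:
R = 0 (R = 0*3 = 0)
-48*(37 + d(2)*(R - 2)) = -48*(37 + 2*(0 - 2)) = -48*(37 + 2*(-2)) = -48*(37 - 4) = -48*33 = -1584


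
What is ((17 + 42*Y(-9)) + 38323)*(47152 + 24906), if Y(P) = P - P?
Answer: 2762703720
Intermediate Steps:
Y(P) = 0
((17 + 42*Y(-9)) + 38323)*(47152 + 24906) = ((17 + 42*0) + 38323)*(47152 + 24906) = ((17 + 0) + 38323)*72058 = (17 + 38323)*72058 = 38340*72058 = 2762703720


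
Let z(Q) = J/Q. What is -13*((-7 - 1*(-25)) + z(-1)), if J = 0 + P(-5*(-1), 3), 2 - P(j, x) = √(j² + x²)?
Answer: -208 - 13*√34 ≈ -283.80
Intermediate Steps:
P(j, x) = 2 - √(j² + x²)
J = 2 - √34 (J = 0 + (2 - √((-5*(-1))² + 3²)) = 0 + (2 - √(5² + 9)) = 0 + (2 - √(25 + 9)) = 0 + (2 - √34) = 2 - √34 ≈ -3.8310)
z(Q) = (2 - √34)/Q
-13*((-7 - 1*(-25)) + z(-1)) = -13*((-7 - 1*(-25)) + (2 - √34)/(-1)) = -13*((-7 + 25) - (2 - √34)) = -13*(18 + (-2 + √34)) = -13*(16 + √34) = -208 - 13*√34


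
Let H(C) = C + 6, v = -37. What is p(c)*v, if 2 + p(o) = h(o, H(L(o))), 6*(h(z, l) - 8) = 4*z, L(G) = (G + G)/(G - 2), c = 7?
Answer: -1184/3 ≈ -394.67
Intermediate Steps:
L(G) = 2*G/(-2 + G) (L(G) = (2*G)/(-2 + G) = 2*G/(-2 + G))
H(C) = 6 + C
h(z, l) = 8 + 2*z/3 (h(z, l) = 8 + (4*z)/6 = 8 + 2*z/3)
p(o) = 6 + 2*o/3 (p(o) = -2 + (8 + 2*o/3) = 6 + 2*o/3)
p(c)*v = (6 + (⅔)*7)*(-37) = (6 + 14/3)*(-37) = (32/3)*(-37) = -1184/3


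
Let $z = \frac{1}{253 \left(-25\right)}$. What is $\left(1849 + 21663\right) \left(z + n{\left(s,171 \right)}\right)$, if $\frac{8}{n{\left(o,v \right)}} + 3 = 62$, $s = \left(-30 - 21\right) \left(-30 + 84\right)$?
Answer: $\frac{1188319992}{373175} \approx 3184.4$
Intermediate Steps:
$s = -2754$ ($s = \left(-51\right) 54 = -2754$)
$n{\left(o,v \right)} = \frac{8}{59}$ ($n{\left(o,v \right)} = \frac{8}{-3 + 62} = \frac{8}{59}$)
$z = - \frac{1}{6325}$ ($z = \frac{1}{-6325} = - \frac{1}{6325} \approx -0.0001581$)
$\left(1849 + 21663\right) \left(z + n{\left(s,171 \right)}\right) = \left(1849 + 21663\right) \left(- \frac{1}{6325} + \frac{8}{59}\right) = 23512 \cdot \frac{50541}{373175} = \frac{1188319992}{373175}$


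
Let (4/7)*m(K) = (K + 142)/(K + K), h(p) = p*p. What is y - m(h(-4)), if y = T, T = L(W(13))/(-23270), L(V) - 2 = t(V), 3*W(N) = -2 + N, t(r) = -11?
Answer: -6433867/744640 ≈ -8.6402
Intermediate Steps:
h(p) = p**2
W(N) = -2/3 + N/3 (W(N) = (-2 + N)/3 = -2/3 + N/3)
m(K) = 7*(142 + K)/(8*K) (m(K) = 7*((K + 142)/(K + K))/4 = 7*((142 + K)/((2*K)))/4 = 7*((142 + K)*(1/(2*K)))/4 = 7*((142 + K)/(2*K))/4 = 7*(142 + K)/(8*K))
L(V) = -9 (L(V) = 2 - 11 = -9)
T = 9/23270 (T = -9/(-23270) = -9*(-1/23270) = 9/23270 ≈ 0.00038676)
y = 9/23270 ≈ 0.00038676
y - m(h(-4)) = 9/23270 - 7*(142 + (-4)**2)/(8*((-4)**2)) = 9/23270 - 7*(142 + 16)/(8*16) = 9/23270 - 7*158/(8*16) = 9/23270 - 1*553/64 = 9/23270 - 553/64 = -6433867/744640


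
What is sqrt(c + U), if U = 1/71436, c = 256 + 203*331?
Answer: sqrt(86049783336135)/35718 ≈ 259.71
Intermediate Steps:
c = 67449 (c = 256 + 67193 = 67449)
U = 1/71436 ≈ 1.3999e-5
sqrt(c + U) = sqrt(67449 + 1/71436) = sqrt(4818286765/71436) = sqrt(86049783336135)/35718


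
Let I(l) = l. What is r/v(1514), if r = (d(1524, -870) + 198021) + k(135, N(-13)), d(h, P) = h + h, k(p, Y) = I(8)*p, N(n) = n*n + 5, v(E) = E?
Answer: 202149/1514 ≈ 133.52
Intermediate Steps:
N(n) = 5 + n² (N(n) = n² + 5 = 5 + n²)
k(p, Y) = 8*p
d(h, P) = 2*h
r = 202149 (r = (2*1524 + 198021) + 8*135 = (3048 + 198021) + 1080 = 201069 + 1080 = 202149)
r/v(1514) = 202149/1514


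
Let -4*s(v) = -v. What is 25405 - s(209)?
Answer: 101411/4 ≈ 25353.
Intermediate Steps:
s(v) = v/4 (s(v) = -(-1)*v/4 = v/4)
25405 - s(209) = 25405 - 209/4 = 101411/4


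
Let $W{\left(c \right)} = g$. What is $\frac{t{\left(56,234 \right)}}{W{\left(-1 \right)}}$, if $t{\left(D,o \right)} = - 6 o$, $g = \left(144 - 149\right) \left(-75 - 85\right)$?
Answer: $- \frac{351}{200} \approx -1.755$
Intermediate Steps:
$g = 800$ ($g = \left(-5\right) \left(-160\right) = 800$)
$W{\left(c \right)} = 800$
$\frac{t{\left(56,234 \right)}}{W{\left(-1 \right)}} = \frac{\left(-6\right) 234}{800} = \left(-1404\right) \frac{1}{800} = - \frac{351}{200}$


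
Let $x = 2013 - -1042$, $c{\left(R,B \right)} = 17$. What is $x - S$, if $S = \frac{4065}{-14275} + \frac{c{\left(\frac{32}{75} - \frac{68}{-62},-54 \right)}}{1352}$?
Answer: $\frac{11793228441}{3859960} \approx 3055.3$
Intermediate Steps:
$x = 3055$ ($x = 2013 + 1042 = 3055$)
$S = - \frac{1050641}{3859960}$ ($S = \frac{4065}{-14275} + \frac{17}{1352} = 4065 \left(- \frac{1}{14275}\right) + 17 \cdot \frac{1}{1352} = - \frac{813}{2855} + \frac{17}{1352} = - \frac{1050641}{3859960} \approx -0.27219$)
$x - S = 3055 - - \frac{1050641}{3859960} = 3055 + \frac{1050641}{3859960} = \frac{11793228441}{3859960}$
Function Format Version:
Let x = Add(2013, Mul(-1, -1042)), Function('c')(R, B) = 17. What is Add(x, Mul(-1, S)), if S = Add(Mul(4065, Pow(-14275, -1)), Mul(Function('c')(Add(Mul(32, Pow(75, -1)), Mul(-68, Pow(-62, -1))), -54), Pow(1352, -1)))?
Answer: Rational(11793228441, 3859960) ≈ 3055.3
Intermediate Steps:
x = 3055 (x = Add(2013, 1042) = 3055)
S = Rational(-1050641, 3859960) (S = Add(Mul(4065, Pow(-14275, -1)), Mul(17, Pow(1352, -1))) = Add(Mul(4065, Rational(-1, 14275)), Mul(17, Rational(1, 1352))) = Add(Rational(-813, 2855), Rational(17, 1352)) = Rational(-1050641, 3859960) ≈ -0.27219)
Add(x, Mul(-1, S)) = Add(3055, Mul(-1, Rational(-1050641, 3859960))) = Add(3055, Rational(1050641, 3859960)) = Rational(11793228441, 3859960)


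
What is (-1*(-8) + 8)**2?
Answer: 256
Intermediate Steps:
(-1*(-8) + 8)**2 = (8 + 8)**2 = 16**2 = 256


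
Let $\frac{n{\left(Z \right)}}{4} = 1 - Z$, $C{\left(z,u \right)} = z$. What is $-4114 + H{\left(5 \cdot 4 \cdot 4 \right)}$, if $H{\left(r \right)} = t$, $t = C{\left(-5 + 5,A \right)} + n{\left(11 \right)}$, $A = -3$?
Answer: $-4154$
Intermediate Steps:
$n{\left(Z \right)} = 4 - 4 Z$ ($n{\left(Z \right)} = 4 \left(1 - Z\right) = 4 - 4 Z$)
$t = -40$ ($t = \left(-5 + 5\right) + \left(4 - 44\right) = 0 + \left(4 - 44\right) = 0 - 40 = -40$)
$H{\left(r \right)} = -40$
$-4114 + H{\left(5 \cdot 4 \cdot 4 \right)} = -4114 - 40 = -4154$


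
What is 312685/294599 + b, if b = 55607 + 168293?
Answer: 65961028785/294599 ≈ 2.2390e+5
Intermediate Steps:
b = 223900
312685/294599 + b = 312685/294599 + 223900 = 65961028785/294599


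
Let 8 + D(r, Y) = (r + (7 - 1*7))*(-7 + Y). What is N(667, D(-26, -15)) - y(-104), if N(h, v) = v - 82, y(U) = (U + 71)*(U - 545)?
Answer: -20935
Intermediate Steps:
y(U) = (-545 + U)*(71 + U) (y(U) = (71 + U)*(-545 + U) = (-545 + U)*(71 + U))
D(r, Y) = -8 + r*(-7 + Y) (D(r, Y) = -8 + (r + (7 - 1*7))*(-7 + Y) = -8 + (r + (7 - 7))*(-7 + Y) = -8 + (r + 0)*(-7 + Y) = -8 + r*(-7 + Y))
N(h, v) = -82 + v
N(667, D(-26, -15)) - y(-104) = (-82 + (-8 - 7*(-26) - 15*(-26))) - (-38695 + (-104)**2 - 474*(-104)) = (-82 + (-8 + 182 + 390)) - (-38695 + 10816 + 49296) = (-82 + 564) - 1*21417 = 482 - 21417 = -20935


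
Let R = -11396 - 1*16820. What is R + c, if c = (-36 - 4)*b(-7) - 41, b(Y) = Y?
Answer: -27977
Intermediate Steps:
R = -28216 (R = -11396 - 16820 = -28216)
c = 239 (c = (-36 - 4)*(-7) - 41 = -40*(-7) - 41 = 280 - 41 = 239)
R + c = -28216 + 239 = -27977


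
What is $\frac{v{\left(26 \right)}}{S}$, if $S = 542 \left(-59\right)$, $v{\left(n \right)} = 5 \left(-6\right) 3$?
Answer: $\frac{45}{15989} \approx 0.0028144$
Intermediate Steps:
$v{\left(n \right)} = -90$ ($v{\left(n \right)} = \left(-30\right) 3 = -90$)
$S = -31978$
$\frac{v{\left(26 \right)}}{S} = - \frac{90}{-31978} = \left(-90\right) \left(- \frac{1}{31978}\right) = \frac{45}{15989}$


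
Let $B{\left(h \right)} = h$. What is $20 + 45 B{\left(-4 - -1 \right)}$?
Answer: $-115$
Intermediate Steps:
$20 + 45 B{\left(-4 - -1 \right)} = 20 + 45 \left(-4 - -1\right) = 20 + 45 \left(-4 + 1\right) = 20 + 45 \left(-3\right) = 20 - 135 = -115$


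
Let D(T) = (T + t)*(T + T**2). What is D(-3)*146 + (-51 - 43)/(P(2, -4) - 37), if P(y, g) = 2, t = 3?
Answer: 94/35 ≈ 2.6857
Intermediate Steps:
D(T) = (3 + T)*(T + T**2) (D(T) = (T + 3)*(T + T**2) = (3 + T)*(T + T**2))
D(-3)*146 + (-51 - 43)/(P(2, -4) - 37) = -3*(3 + (-3)**2 + 4*(-3))*146 + (-51 - 43)/(2 - 37) = -3*(3 + 9 - 12)*146 - 94/(-35) = -3*0*146 - 94*(-1/35) = 0*146 + 94/35 = 0 + 94/35 = 94/35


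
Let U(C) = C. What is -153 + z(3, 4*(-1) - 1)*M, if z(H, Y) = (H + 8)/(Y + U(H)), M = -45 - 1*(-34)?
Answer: -185/2 ≈ -92.500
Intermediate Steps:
M = -11 (M = -45 + 34 = -11)
z(H, Y) = (8 + H)/(H + Y) (z(H, Y) = (H + 8)/(Y + H) = (8 + H)/(H + Y))
-153 + z(3, 4*(-1) - 1)*M = -153 + ((8 + 3)/(3 + (4*(-1) - 1)))*(-11) = -153 + (11/(3 + (-4 - 1)))*(-11) = -153 + (11/(3 - 5))*(-11) = -153 + (11/(-2))*(-11) = -153 - ½*11*(-11) = -153 - 11/2*(-11) = -153 + 121/2 = -185/2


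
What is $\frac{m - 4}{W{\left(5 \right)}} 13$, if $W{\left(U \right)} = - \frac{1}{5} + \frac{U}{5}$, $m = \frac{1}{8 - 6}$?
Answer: $- \frac{455}{8} \approx -56.875$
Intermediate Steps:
$m = \frac{1}{2} \approx 0.5$
$W{\left(U \right)} = - \frac{1}{5} + \frac{U}{5}$ ($W{\left(U \right)} = \left(-1\right) \frac{1}{5} + U \frac{1}{5} = - \frac{1}{5} + \frac{U}{5}$)
$\frac{m - 4}{W{\left(5 \right)}} 13 = \frac{\frac{1}{2} - 4}{- \frac{1}{5} + \frac{1}{5} \cdot 5} \cdot 13 = \frac{\frac{1}{2} - 4}{- \frac{1}{5} + 1} \cdot 13 = \frac{1}{\frac{4}{5}} \left(- \frac{7}{2}\right) 13 = \frac{5}{4} \left(- \frac{7}{2}\right) 13 = \left(- \frac{35}{8}\right) 13 = - \frac{455}{8}$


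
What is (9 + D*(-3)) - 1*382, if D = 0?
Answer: -373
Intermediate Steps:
(9 + D*(-3)) - 1*382 = (9 + 0*(-3)) - 1*382 = (9 + 0) - 382 = 9 - 382 = -373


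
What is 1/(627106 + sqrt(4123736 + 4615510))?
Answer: 313553/196626597995 - sqrt(8739246)/393253195990 ≈ 1.5871e-6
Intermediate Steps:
1/(627106 + sqrt(4123736 + 4615510)) = 1/(627106 + sqrt(8739246))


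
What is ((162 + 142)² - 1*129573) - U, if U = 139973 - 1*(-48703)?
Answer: -225833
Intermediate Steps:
U = 188676 (U = 139973 + 48703 = 188676)
((162 + 142)² - 1*129573) - U = ((162 + 142)² - 1*129573) - 1*188676 = (304² - 129573) - 188676 = (92416 - 129573) - 188676 = -37157 - 188676 = -225833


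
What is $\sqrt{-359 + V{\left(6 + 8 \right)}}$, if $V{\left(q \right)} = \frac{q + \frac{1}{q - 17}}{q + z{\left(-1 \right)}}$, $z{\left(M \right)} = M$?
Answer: $\frac{2 i \sqrt{136110}}{39} \approx 18.92 i$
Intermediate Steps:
$V{\left(q \right)} = \frac{q + \frac{1}{-17 + q}}{-1 + q}$ ($V{\left(q \right)} = \frac{q + \frac{1}{q - 17}}{q - 1} = \frac{q + \frac{1}{-17 + q}}{-1 + q}$)
$\sqrt{-359 + V{\left(6 + 8 \right)}} = \sqrt{-359 + \frac{1 + \left(6 + 8\right)^{2} - 17 \left(6 + 8\right)}{17 + \left(6 + 8\right)^{2} - 18 \left(6 + 8\right)}} = \sqrt{-359 + \frac{1 + 14^{2} - 238}{17 + 14^{2} - 252}} = \sqrt{-359 + \frac{1 + 196 - 238}{17 + 196 - 252}} = \sqrt{-359 + \frac{1}{-39} \left(-41\right)} = \sqrt{-359 - - \frac{41}{39}} = \sqrt{-359 + \frac{41}{39}} = \sqrt{- \frac{13960}{39}} = \frac{2 i \sqrt{136110}}{39}$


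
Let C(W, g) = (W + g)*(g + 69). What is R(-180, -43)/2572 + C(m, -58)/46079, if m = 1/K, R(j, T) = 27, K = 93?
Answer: -3352217/1001992044 ≈ -0.0033456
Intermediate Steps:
m = 1/93 ≈ 0.010753
C(W, g) = (69 + g)*(W + g) (C(W, g) = (W + g)*(69 + g) = (69 + g)*(W + g))
R(-180, -43)/2572 + C(m, -58)/46079 = 27/2572 + ((-58)**2 + 69*(1/93) + 69*(-58) + (1/93)*(-58))/46079 = 27*(1/2572) + (3364 + 23/31 - 4002 - 58/93)*(1/46079) = 27/2572 - 59323/93*1/46079 = 27/2572 - 5393/389577 = -3352217/1001992044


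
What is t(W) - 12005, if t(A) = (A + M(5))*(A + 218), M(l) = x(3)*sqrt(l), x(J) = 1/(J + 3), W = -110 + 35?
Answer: -22730 + 143*sqrt(5)/6 ≈ -22677.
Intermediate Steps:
W = -75
x(J) = 1/(3 + J)
M(l) = sqrt(l)/6 (M(l) = sqrt(l)/(3 + 3) = sqrt(l)/6)
t(A) = (218 + A)*(A + sqrt(5)/6) (t(A) = (A + sqrt(5)/6)*(A + 218) = (A + sqrt(5)/6)*(218 + A) = (218 + A)*(A + sqrt(5)/6))
t(W) - 12005 = ((-75)**2 + 218*(-75) + 109*sqrt(5)/3 + (1/6)*(-75)*sqrt(5)) - 12005 = (5625 - 16350 + 109*sqrt(5)/3 - 25*sqrt(5)/2) - 12005 = (-10725 + 143*sqrt(5)/6) - 12005 = -22730 + 143*sqrt(5)/6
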